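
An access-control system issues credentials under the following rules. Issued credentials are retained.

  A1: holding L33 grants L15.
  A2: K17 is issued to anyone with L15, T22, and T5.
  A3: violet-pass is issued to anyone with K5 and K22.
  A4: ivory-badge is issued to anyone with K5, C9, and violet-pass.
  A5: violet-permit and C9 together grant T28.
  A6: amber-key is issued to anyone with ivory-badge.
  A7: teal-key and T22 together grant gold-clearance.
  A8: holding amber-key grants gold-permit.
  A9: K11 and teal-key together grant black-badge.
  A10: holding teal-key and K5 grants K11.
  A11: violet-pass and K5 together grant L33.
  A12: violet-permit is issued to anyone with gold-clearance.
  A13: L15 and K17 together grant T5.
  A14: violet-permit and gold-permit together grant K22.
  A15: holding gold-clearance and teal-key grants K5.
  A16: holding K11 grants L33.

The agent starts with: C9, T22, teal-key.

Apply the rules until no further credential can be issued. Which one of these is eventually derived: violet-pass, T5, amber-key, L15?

L15

Holding teal-key and T22 grants gold-clearance (A7).
Holding gold-clearance and teal-key grants K5 (A15).
Holding teal-key and K5 grants K11 (A10).
Holding K11 grants L33 (A16).
Holding L33 grants L15 (A1).
violet-pass would need K5 and K22 (A3), but K22 is never granted. amber-key would need ivory-badge (A6), but ivory-badge is never granted. T5 would need L15 and K17 (A13), but K17 is never granted.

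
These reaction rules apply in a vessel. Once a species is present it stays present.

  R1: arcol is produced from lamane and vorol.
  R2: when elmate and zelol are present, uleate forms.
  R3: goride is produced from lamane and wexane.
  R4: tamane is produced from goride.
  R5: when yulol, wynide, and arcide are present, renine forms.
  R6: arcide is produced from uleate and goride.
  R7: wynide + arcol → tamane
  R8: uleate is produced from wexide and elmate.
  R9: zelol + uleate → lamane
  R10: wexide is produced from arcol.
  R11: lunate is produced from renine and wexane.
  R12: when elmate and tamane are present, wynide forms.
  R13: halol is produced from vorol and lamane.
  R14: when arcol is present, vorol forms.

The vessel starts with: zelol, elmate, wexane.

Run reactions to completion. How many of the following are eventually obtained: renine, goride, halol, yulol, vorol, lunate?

elmate and zelol present → uleate forms (R2).
zelol and uleate present → lamane forms (R9).
lamane and wexane present → goride forms (R3).
renine would need yulol, wynide, and arcide (R5), but yulol never forms.
goride: reached.
halol would need vorol and lamane (R13), but vorol never forms.
No rule produces yulol, and it is not given.
vorol would need arcol (R14), but arcol never forms.
lunate would need renine and wexane (R11), but renine never forms.
Reached: goride — 1 of the 6.

1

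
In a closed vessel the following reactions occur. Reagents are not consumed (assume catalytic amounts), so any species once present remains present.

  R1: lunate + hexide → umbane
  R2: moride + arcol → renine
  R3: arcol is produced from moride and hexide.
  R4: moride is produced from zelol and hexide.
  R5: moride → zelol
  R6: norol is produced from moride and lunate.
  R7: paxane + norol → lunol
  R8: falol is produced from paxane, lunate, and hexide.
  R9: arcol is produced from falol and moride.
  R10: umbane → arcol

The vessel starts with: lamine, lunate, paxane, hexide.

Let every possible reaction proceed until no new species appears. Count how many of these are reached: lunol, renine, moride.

lunol would need paxane and norol (R7), but norol never forms.
renine would need moride and arcol (R2), but moride never forms.
moride would need zelol and hexide (R4), but zelol never forms.
None of the 3 are reached.

0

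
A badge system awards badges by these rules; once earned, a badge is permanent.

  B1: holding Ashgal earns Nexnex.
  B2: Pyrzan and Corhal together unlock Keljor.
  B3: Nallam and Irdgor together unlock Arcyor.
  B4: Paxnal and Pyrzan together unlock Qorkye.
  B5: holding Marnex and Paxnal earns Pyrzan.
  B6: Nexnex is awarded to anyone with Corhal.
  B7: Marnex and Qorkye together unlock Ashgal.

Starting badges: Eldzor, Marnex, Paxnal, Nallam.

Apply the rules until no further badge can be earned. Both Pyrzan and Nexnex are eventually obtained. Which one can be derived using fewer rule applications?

Pyrzan

Pyrzan: With Marnex and Paxnal, Pyrzan is earned (B5). [1 rule application]
Nexnex: With Marnex and Paxnal, Pyrzan is earned (B5). With Paxnal and Pyrzan, Qorkye is earned (B4). With Marnex and Qorkye, Ashgal is earned (B7). With Ashgal, Nexnex is earned (B1). [4 rule applications]
Pyrzan needs fewer.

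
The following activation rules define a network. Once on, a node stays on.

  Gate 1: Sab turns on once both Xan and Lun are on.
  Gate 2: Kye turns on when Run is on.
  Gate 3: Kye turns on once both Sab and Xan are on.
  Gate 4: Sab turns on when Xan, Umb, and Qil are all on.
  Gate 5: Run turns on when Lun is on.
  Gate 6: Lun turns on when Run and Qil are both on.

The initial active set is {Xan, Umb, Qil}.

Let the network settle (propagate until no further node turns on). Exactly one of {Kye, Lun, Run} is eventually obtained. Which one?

Kye

Gate 4: Xan, Umb, and Qil on → Sab on.
Sab and Xan are on, so Kye turns on (Gate 3).
Lun would need Run and Qil (Gate 6), but Run never turns on. Run would need Lun (Gate 5), but Lun never turns on.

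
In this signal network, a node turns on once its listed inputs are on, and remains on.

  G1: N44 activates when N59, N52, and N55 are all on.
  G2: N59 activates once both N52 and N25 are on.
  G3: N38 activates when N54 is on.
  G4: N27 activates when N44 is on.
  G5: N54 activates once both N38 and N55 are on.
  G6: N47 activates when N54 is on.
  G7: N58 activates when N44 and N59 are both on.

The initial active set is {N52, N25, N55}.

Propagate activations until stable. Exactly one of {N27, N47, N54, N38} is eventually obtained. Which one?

N27

N52 and N25 are on, so N59 activates (G2).
N59, N52, and N55 are on, so N44 activates (G1).
N44 is on, so N27 activates (G4).
N47 would need N54 (G6), but N54 never turns on. N38 would need N54 (G3), but N54 never turns on. N54 would need N38 and N55 (G5), but N38 never turns on.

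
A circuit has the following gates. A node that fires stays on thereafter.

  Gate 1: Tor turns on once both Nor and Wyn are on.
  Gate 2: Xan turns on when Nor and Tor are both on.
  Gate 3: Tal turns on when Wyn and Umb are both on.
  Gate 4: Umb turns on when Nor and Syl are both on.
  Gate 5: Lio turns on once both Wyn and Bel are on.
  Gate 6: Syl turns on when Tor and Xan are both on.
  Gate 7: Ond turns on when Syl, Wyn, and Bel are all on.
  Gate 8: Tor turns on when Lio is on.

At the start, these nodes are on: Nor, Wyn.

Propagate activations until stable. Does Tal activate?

Gate 1: Nor and Wyn on → Tor on.
Nor and Tor are on, so Xan turns on (Gate 2).
Gate 6: Tor and Xan on → Syl on.
Gate 4: Nor and Syl on → Umb on.
Gate 3: Wyn and Umb on → Tal on.

Yes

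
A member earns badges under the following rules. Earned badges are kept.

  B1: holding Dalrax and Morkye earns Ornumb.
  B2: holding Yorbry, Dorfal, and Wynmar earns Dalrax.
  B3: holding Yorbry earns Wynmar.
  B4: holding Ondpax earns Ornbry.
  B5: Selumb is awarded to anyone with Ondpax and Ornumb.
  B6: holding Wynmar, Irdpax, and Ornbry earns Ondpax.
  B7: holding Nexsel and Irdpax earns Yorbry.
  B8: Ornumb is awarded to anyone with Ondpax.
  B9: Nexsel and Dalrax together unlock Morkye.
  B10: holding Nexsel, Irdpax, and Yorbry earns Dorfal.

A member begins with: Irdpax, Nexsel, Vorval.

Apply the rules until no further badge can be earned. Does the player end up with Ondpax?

Ondpax would need Wynmar, Irdpax, and Ornbry (B6), but Ornbry is never earned.

No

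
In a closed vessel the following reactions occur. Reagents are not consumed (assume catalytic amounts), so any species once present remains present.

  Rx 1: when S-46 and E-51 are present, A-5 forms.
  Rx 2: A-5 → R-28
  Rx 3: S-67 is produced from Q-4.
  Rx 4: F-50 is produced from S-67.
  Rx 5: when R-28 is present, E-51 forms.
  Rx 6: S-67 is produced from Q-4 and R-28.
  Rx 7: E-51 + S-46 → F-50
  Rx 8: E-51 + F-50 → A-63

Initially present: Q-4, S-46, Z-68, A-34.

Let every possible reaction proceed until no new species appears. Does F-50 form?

Q-4 present → S-67 forms (Rx 3).
S-67 present → F-50 forms (Rx 4).

Yes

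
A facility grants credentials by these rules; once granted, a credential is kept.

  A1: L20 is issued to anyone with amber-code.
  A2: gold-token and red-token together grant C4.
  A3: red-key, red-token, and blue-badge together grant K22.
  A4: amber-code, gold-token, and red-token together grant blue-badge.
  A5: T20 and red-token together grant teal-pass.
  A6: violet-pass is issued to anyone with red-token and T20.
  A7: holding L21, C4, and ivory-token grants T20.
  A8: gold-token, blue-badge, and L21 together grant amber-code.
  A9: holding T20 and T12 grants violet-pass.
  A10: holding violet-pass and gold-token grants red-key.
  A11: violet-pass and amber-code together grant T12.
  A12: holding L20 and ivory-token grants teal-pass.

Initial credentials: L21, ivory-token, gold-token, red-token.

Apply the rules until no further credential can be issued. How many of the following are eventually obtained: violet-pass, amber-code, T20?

2

Holding gold-token and red-token grants C4 (A2).
Holding L21, C4, and ivory-token grants T20 (A7).
Holding red-token and T20 grants violet-pass (A6).
violet-pass: reached.
amber-code would need gold-token, blue-badge, and L21 (A8), but blue-badge is never granted.
T20: reached.
Reached: violet-pass and T20 — 2 of the 3.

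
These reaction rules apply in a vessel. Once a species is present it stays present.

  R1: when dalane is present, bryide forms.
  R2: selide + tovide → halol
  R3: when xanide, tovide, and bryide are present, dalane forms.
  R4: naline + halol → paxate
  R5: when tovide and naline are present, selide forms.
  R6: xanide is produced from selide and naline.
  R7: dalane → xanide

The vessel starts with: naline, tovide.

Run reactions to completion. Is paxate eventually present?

tovide and naline present → selide forms (R5).
selide and tovide present → halol forms (R2).
naline and halol present → paxate forms (R4).

Yes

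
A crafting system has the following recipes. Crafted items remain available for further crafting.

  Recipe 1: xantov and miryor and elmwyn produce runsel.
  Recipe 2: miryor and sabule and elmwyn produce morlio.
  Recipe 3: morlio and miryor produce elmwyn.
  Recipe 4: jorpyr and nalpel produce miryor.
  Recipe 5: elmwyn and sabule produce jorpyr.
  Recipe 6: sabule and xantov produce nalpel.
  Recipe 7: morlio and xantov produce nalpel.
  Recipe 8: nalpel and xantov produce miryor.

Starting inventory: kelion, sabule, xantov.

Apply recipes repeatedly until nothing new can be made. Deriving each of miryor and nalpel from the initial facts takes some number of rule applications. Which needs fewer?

nalpel

nalpel: Using Recipe 6, sabule and xantov make nalpel. [1 rule application]
miryor: Using Recipe 6, sabule and xantov make nalpel. nalpel and xantov → miryor (Recipe 8). [2 rule applications]
nalpel needs fewer.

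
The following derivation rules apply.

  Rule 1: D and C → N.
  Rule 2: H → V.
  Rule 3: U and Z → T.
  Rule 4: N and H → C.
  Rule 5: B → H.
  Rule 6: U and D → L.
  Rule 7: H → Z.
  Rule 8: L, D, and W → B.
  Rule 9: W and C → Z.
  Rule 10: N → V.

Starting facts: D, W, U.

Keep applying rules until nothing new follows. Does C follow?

No

C would need N and H (Rule 4), but N is never established.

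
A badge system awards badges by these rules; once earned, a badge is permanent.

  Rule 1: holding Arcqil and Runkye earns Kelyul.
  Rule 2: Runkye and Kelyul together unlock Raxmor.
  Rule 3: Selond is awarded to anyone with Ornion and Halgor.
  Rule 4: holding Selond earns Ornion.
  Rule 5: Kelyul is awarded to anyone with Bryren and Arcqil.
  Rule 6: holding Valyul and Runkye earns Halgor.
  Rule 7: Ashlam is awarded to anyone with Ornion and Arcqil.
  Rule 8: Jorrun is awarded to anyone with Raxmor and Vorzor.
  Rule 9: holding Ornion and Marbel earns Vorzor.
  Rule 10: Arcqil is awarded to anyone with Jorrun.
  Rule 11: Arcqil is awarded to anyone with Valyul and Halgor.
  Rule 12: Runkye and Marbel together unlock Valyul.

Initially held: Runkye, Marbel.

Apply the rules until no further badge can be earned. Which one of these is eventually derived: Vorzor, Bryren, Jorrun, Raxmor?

With Runkye and Marbel, Valyul is earned (Rule 12).
With Valyul and Runkye, Halgor is earned (Rule 6).
With Valyul and Halgor, Arcqil is earned (Rule 11).
With Arcqil and Runkye, Kelyul is earned (Rule 1).
With Runkye and Kelyul, Raxmor is earned (Rule 2).
Vorzor would need Ornion and Marbel (Rule 9), but Ornion is never earned. No rule produces Bryren, and it is not given. Jorrun would need Raxmor and Vorzor (Rule 8), but Vorzor is never earned.

Raxmor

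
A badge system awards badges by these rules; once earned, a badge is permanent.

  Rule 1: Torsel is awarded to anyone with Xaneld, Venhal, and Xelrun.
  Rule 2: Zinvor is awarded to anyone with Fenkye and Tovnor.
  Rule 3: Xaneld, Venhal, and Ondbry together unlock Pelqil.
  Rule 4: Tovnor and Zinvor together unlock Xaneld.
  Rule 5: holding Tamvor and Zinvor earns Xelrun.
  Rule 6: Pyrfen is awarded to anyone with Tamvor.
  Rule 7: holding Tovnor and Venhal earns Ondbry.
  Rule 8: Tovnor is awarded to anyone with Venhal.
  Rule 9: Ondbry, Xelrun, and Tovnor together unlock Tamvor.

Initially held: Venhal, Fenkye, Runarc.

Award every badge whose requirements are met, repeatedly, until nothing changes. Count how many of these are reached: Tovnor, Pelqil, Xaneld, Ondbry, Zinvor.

5

With Venhal, Tovnor is earned (Rule 8).
With Fenkye and Tovnor, Zinvor is earned (Rule 2).
With Tovnor and Venhal, Ondbry is earned (Rule 7).
With Tovnor and Zinvor, Xaneld is earned (Rule 4).
With Xaneld, Venhal, and Ondbry, Pelqil is earned (Rule 3).
Tovnor: reached.
Pelqil: reached.
Xaneld: reached.
Ondbry: reached.
Zinvor: reached.
All 5 are reached.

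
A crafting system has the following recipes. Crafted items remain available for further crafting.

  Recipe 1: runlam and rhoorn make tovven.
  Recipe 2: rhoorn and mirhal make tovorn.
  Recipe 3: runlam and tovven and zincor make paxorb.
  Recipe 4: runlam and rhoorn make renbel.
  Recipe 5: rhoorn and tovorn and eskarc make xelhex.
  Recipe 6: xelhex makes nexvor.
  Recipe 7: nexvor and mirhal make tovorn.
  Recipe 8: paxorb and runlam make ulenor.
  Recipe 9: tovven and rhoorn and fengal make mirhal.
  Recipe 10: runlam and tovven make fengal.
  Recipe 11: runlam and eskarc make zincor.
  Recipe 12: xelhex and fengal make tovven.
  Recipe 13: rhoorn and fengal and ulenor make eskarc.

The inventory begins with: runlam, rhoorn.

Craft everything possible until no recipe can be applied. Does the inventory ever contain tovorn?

runlam and rhoorn → tovven (Recipe 1).
runlam and tovven → fengal (Recipe 10).
tovven and rhoorn and fengal → mirhal (Recipe 9).
rhoorn and mirhal → tovorn (Recipe 2).

Yes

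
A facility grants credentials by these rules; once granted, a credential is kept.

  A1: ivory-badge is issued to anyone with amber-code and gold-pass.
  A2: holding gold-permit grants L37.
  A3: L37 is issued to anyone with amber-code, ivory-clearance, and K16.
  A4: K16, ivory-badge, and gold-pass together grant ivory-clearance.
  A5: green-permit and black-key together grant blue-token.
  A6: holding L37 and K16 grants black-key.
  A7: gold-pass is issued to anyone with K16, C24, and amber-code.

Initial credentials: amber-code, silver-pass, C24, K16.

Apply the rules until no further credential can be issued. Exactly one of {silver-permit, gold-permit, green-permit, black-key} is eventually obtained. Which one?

Holding K16, C24, and amber-code grants gold-pass (A7).
Holding amber-code and gold-pass grants ivory-badge (A1).
Holding K16, ivory-badge, and gold-pass grants ivory-clearance (A4).
Holding amber-code, ivory-clearance, and K16 grants L37 (A3).
Holding L37 and K16 grants black-key (A6).
No rule produces silver-permit, and it is not given. No rule produces green-permit, and it is not given. No rule produces gold-permit, and it is not given.

black-key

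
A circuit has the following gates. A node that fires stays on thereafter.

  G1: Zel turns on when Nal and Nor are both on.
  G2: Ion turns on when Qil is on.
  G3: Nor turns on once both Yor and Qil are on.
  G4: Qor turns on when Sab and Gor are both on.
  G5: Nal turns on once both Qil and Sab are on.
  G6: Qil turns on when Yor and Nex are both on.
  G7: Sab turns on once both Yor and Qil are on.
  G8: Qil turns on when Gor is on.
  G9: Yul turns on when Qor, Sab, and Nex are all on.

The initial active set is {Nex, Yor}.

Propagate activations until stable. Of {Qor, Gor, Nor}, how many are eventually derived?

Yor and Nex are on, so Qil turns on (G6).
G3: Yor and Qil on → Nor on.
Qor would need Sab and Gor (G4), but Gor never turns on.
No rule produces Gor, and it is not given.
Nor: reached.
Reached: Nor — 1 of the 3.

1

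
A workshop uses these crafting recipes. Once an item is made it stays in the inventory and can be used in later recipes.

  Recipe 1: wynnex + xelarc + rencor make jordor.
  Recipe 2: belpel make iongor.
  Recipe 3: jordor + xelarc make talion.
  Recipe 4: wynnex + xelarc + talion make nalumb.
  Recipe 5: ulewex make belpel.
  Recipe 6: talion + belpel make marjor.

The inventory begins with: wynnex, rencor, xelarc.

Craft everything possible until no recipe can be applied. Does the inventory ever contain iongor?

No

iongor would need belpel (Recipe 2), but belpel is never obtained.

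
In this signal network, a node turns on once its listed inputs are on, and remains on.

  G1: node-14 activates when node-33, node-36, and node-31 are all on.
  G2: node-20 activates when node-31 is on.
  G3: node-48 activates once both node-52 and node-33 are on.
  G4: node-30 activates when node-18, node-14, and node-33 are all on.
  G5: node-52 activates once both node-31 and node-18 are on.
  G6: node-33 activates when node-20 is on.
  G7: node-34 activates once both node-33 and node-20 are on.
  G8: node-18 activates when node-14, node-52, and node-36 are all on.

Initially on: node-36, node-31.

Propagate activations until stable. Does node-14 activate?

Yes

G2: node-31 on → node-20 on.
node-20 is on, so node-33 activates (G6).
G1: node-33, node-36, and node-31 on → node-14 on.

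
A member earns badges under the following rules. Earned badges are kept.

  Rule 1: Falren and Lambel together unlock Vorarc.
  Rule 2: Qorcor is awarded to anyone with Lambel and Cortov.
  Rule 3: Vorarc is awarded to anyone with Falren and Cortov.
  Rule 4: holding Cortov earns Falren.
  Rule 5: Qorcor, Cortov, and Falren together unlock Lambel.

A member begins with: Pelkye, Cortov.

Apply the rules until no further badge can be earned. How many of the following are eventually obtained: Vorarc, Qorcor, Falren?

With Cortov, Falren is earned (Rule 4).
With Falren and Cortov, Vorarc is earned (Rule 3).
Vorarc: reached.
Qorcor would need Lambel and Cortov (Rule 2), but Lambel is never earned.
Falren: reached.
Reached: Vorarc and Falren — 2 of the 3.

2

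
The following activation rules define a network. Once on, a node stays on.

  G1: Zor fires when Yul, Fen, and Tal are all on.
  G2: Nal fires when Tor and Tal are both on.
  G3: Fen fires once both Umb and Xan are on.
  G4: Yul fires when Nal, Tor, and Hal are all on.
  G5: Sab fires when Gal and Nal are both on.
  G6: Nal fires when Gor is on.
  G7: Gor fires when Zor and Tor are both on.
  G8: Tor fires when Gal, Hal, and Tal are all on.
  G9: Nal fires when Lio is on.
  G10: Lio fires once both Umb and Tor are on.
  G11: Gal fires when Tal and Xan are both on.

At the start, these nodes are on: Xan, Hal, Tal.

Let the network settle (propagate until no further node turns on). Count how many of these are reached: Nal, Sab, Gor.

2

G11: Tal and Xan on → Gal on.
Gal, Hal, and Tal are on, so Tor fires (G8).
G2: Tor and Tal on → Nal on.
Gal and Nal are on, so Sab fires (G5).
Nal: reached.
Sab: reached.
Gor would need Zor and Tor (G7), but Zor never turns on.
Reached: Nal and Sab — 2 of the 3.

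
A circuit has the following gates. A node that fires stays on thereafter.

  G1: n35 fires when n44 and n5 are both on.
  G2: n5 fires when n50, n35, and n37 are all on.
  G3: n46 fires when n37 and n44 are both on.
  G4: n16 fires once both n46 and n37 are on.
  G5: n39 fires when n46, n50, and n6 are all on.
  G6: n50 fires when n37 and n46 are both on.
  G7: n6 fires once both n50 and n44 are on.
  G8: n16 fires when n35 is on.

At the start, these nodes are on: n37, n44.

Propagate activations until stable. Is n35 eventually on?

n35 would need n44 and n5 (G1), but n5 never turns on.

No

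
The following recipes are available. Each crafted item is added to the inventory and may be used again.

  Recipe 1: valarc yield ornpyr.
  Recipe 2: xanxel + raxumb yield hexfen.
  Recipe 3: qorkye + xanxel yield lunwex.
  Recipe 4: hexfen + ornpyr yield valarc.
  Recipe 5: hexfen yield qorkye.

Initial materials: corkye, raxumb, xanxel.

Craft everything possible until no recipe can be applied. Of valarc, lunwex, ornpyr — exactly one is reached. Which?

Using Recipe 2, xanxel and raxumb make hexfen.
Using Recipe 5, hexfen makes qorkye.
qorkye + xanxel → lunwex (Recipe 3).
valarc would need hexfen and ornpyr (Recipe 4), but ornpyr is never obtained. ornpyr would need valarc (Recipe 1), but valarc is never obtained.

lunwex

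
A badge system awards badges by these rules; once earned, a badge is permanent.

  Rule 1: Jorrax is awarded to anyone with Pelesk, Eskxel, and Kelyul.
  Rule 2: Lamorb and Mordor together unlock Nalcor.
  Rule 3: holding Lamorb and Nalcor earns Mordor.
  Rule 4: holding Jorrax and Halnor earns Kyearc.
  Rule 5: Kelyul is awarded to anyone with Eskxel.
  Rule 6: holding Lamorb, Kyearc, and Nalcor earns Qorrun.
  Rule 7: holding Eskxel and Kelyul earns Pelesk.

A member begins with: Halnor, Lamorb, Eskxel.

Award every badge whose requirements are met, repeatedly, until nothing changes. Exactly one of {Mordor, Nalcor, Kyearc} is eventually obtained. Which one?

Kyearc

With Eskxel, Kelyul is earned (Rule 5).
With Eskxel and Kelyul, Pelesk is earned (Rule 7).
With Pelesk, Eskxel, and Kelyul, Jorrax is earned (Rule 1).
With Jorrax and Halnor, Kyearc is earned (Rule 4).
Mordor would need Lamorb and Nalcor (Rule 3), but Nalcor is never earned. Nalcor would need Lamorb and Mordor (Rule 2), but Mordor is never earned.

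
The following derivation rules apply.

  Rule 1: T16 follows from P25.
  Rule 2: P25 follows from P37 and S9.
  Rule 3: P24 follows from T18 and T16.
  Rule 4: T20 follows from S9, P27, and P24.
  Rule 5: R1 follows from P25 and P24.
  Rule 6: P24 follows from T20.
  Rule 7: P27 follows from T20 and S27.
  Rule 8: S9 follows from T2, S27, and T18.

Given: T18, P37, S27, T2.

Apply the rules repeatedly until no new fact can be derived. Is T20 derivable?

No

T20 would need S9, P27, and P24 (Rule 4), but P27 is never established.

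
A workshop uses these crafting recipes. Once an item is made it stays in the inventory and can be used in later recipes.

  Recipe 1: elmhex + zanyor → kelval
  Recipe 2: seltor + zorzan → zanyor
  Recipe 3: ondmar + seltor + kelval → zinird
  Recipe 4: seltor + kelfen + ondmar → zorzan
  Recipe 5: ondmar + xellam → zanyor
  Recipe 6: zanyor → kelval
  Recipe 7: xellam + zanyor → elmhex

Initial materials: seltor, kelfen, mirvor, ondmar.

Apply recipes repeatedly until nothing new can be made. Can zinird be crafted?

Yes

seltor + kelfen + ondmar → zorzan (Recipe 4).
Using Recipe 2, seltor and zorzan make zanyor.
Using Recipe 6, zanyor makes kelval.
Using Recipe 3, ondmar, seltor, and kelval make zinird.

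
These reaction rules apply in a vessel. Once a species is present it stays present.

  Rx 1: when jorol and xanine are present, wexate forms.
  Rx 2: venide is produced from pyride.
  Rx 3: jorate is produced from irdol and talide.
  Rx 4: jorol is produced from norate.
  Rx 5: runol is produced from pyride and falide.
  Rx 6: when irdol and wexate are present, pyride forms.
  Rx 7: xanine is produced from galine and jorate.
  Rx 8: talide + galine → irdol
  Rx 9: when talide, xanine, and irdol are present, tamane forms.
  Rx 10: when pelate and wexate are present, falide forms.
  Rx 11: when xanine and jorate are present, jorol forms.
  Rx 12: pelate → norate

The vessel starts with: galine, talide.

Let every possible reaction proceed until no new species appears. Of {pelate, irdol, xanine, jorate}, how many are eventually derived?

talide and galine present → irdol forms (Rx 8).
irdol and talide present → jorate forms (Rx 3).
galine and jorate present → xanine forms (Rx 7).
No rule produces pelate, and it is not given.
irdol: reached.
xanine: reached.
jorate: reached.
Reached: irdol, xanine, and jorate — 3 of the 4.

3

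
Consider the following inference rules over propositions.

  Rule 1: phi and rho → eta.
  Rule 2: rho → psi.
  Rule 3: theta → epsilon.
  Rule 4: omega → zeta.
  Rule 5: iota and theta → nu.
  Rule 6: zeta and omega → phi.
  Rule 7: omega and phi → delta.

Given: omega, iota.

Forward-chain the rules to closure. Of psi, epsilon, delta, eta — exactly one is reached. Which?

omega holds, so zeta follows (Rule 4).
zeta and omega hold, so phi follows (Rule 6).
omega and phi hold, so delta follows (Rule 7).
psi would need rho (Rule 2), but rho is never established. epsilon would need theta (Rule 3), but theta is never established. eta would need phi and rho (Rule 1), but rho is never established.

delta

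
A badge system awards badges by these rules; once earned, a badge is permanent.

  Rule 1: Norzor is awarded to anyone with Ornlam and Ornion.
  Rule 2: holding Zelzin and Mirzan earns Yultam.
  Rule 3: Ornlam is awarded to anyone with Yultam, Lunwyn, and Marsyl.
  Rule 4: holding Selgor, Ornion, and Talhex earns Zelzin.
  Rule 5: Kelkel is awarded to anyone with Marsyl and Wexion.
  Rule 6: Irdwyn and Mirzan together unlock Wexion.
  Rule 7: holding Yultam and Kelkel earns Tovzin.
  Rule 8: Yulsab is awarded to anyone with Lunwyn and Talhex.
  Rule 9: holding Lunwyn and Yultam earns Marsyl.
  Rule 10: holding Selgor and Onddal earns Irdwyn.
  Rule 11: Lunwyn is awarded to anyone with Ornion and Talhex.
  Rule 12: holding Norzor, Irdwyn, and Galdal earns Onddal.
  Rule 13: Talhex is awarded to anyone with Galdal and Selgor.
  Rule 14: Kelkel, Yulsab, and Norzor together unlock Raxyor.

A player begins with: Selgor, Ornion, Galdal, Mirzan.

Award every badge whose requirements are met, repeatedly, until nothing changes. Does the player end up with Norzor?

With Galdal and Selgor, Talhex is earned (Rule 13).
With Selgor, Ornion, and Talhex, Zelzin is earned (Rule 4).
With Ornion and Talhex, Lunwyn is earned (Rule 11).
With Zelzin and Mirzan, Yultam is earned (Rule 2).
With Lunwyn and Yultam, Marsyl is earned (Rule 9).
With Yultam, Lunwyn, and Marsyl, Ornlam is earned (Rule 3).
With Ornlam and Ornion, Norzor is earned (Rule 1).

Yes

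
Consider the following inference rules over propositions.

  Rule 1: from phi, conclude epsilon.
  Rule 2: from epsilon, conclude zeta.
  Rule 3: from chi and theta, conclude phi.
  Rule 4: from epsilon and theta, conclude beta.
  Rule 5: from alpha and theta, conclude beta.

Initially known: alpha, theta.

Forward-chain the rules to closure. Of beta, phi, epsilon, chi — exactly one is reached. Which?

alpha and theta hold, so beta follows (Rule 5).
epsilon would need phi (Rule 1), but phi is never established. No rule produces chi, and it is not given. phi would need chi and theta (Rule 3), but chi is never established.

beta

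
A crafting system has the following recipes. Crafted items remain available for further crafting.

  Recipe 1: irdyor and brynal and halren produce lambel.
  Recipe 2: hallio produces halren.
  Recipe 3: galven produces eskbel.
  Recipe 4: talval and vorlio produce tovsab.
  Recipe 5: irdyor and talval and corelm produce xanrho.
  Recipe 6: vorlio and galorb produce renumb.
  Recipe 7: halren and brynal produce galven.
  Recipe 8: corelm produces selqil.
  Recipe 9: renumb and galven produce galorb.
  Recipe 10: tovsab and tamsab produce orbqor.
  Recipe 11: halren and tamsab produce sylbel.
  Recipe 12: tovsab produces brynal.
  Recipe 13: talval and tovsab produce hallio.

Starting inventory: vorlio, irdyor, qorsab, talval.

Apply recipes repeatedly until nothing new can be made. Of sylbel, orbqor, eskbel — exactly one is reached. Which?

eskbel

talval and vorlio → tovsab (Recipe 4).
tovsab → brynal (Recipe 12).
talval and tovsab → hallio (Recipe 13).
hallio → halren (Recipe 2).
Using Recipe 7, halren and brynal make galven.
Using Recipe 3, galven makes eskbel.
orbqor would need tovsab and tamsab (Recipe 10), but tamsab is never obtained. sylbel would need halren and tamsab (Recipe 11), but tamsab is never obtained.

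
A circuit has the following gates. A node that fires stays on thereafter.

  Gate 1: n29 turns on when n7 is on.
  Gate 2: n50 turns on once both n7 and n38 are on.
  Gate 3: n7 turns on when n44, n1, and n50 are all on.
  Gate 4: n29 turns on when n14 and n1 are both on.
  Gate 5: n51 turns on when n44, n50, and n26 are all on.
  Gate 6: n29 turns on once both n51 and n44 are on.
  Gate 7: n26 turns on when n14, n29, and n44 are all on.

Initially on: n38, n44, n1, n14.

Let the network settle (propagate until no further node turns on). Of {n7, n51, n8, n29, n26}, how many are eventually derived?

n14 and n1 are on, so n29 turns on (Gate 4).
Gate 7: n14, n29, and n44 on → n26 on.
n7 would need n44, n1, and n50 (Gate 3), but n50 never turns on.
n51 would need n44, n50, and n26 (Gate 5), but n50 never turns on.
No rule produces n8, and it is not given.
n29: reached.
n26: reached.
Reached: n29 and n26 — 2 of the 5.

2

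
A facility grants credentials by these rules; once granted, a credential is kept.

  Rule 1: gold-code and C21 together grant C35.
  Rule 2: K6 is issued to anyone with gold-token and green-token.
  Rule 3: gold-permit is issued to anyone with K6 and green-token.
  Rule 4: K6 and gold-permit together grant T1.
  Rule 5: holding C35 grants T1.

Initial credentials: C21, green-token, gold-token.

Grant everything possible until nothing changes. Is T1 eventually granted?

Yes

Holding gold-token and green-token grants K6 (Rule 2).
Holding K6 and green-token grants gold-permit (Rule 3).
Holding K6 and gold-permit grants T1 (Rule 4).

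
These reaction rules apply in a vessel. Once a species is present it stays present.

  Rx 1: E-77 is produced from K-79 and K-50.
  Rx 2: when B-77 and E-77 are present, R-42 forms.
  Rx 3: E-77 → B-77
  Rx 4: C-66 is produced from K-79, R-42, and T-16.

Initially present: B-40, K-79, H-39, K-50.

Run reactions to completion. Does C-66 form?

No

C-66 would need K-79, R-42, and T-16 (Rx 4), but T-16 never forms.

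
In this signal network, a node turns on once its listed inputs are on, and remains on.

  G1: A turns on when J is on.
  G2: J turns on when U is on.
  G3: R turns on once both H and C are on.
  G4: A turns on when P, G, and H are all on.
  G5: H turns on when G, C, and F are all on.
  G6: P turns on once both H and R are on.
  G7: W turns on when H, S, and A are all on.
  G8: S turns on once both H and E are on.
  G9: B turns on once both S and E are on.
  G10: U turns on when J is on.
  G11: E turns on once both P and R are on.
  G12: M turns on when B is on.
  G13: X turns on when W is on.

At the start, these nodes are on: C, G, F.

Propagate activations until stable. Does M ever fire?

G5: G, C, and F on → H on.
H and C are on, so R turns on (G3).
H and R are on, so P turns on (G6).
P and R are on, so E turns on (G11).
G8: H and E on → S on.
G9: S and E on → B on.
G12: B on → M on.

Yes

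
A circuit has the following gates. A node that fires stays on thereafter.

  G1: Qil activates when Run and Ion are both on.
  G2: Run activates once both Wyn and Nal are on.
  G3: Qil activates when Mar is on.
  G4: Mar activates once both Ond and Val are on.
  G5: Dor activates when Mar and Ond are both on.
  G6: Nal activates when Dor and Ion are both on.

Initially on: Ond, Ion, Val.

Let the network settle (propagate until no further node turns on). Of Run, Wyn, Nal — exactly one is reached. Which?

Ond and Val are on, so Mar activates (G4).
Mar and Ond are on, so Dor activates (G5).
Dor and Ion are on, so Nal activates (G6).
No rule produces Wyn, and it is not given. Run would need Wyn and Nal (G2), but Wyn never turns on.

Nal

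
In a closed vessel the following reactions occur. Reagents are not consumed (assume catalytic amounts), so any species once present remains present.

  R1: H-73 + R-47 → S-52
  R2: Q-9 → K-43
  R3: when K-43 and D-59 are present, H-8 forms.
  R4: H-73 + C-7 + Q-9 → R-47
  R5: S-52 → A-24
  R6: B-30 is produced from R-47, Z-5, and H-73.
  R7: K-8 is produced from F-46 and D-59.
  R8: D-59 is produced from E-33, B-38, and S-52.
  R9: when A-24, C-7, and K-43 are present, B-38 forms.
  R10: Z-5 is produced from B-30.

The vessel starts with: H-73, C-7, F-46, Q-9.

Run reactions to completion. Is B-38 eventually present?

H-73, C-7, and Q-9 present → R-47 forms (R4).
Q-9 present → K-43 forms (R2).
H-73 and R-47 present → S-52 forms (R1).
S-52 present → A-24 forms (R5).
A-24, C-7, and K-43 present → B-38 forms (R9).

Yes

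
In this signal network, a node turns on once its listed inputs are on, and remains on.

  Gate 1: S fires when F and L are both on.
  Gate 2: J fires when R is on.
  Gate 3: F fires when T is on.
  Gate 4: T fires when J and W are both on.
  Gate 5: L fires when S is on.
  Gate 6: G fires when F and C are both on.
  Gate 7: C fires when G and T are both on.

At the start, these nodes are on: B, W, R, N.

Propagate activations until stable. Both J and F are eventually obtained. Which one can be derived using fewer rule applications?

J: Gate 2: R on → J on. [1 rule application]
F: R is on, so J fires (Gate 2). J and W are on, so T fires (Gate 4). T is on, so F fires (Gate 3). [3 rule applications]
J needs fewer.

J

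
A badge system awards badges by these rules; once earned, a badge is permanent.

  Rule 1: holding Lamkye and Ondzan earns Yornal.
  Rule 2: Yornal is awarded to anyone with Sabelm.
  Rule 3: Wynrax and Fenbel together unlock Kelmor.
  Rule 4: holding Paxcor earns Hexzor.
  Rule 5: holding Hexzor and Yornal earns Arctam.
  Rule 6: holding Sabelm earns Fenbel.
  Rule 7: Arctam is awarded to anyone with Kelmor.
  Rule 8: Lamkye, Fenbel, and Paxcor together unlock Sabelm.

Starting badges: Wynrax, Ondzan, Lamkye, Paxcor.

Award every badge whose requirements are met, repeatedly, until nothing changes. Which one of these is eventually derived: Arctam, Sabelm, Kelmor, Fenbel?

With Lamkye and Ondzan, Yornal is earned (Rule 1).
With Paxcor, Hexzor is earned (Rule 4).
With Hexzor and Yornal, Arctam is earned (Rule 5).
Kelmor would need Wynrax and Fenbel (Rule 3), but Fenbel is never earned. Sabelm would need Lamkye, Fenbel, and Paxcor (Rule 8), but Fenbel is never earned. Fenbel would need Sabelm (Rule 6), but Sabelm is never earned.

Arctam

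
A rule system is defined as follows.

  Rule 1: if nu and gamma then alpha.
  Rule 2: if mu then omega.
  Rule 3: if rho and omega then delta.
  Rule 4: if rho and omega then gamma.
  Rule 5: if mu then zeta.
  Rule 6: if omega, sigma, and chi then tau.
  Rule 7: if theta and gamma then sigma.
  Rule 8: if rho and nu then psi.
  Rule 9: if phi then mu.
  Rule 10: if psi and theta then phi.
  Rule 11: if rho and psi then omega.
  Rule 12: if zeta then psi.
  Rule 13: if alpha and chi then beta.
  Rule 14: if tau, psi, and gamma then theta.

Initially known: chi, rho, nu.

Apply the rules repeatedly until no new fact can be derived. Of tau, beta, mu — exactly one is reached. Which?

beta

From rho and nu, Rule 8 gives psi.
rho and psi hold, so omega follows (Rule 11).
rho and omega hold, so gamma follows (Rule 4).
From nu and gamma, Rule 1 gives alpha.
From alpha and chi, Rule 13 gives beta.
mu would need phi (Rule 9), but phi is never established. tau would need omega, sigma, and chi (Rule 6), but sigma is never established.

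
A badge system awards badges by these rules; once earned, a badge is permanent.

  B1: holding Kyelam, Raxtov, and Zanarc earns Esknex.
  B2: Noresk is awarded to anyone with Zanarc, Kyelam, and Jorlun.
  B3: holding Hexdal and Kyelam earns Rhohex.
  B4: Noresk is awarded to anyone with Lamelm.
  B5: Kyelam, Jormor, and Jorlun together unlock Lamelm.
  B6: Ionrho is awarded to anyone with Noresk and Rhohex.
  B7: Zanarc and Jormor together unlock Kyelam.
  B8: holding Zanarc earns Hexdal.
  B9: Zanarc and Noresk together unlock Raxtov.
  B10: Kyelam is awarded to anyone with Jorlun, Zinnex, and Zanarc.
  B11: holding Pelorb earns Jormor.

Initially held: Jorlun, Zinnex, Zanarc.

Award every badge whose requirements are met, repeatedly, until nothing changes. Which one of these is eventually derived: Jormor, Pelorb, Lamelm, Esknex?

With Jorlun, Zinnex, and Zanarc, Kyelam is earned (B10).
With Zanarc, Kyelam, and Jorlun, Noresk is earned (B2).
With Zanarc and Noresk, Raxtov is earned (B9).
With Kyelam, Raxtov, and Zanarc, Esknex is earned (B1).
Jormor would need Pelorb (B11), but Pelorb is never earned. No rule produces Pelorb, and it is not given. Lamelm would need Kyelam, Jormor, and Jorlun (B5), but Jormor is never earned.

Esknex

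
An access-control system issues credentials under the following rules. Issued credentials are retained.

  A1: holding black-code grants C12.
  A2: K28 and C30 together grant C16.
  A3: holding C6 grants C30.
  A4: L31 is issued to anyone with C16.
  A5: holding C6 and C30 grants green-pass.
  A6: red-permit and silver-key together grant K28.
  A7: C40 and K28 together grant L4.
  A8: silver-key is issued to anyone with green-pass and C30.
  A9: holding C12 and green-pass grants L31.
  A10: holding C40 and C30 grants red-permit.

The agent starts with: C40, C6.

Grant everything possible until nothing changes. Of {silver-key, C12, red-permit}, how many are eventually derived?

2

Holding C6 grants C30 (A3).
Holding C6 and C30 grants green-pass (A5).
Holding C40 and C30 grants red-permit (A10).
Holding green-pass and C30 grants silver-key (A8).
silver-key: reached.
C12 would need black-code (A1), but black-code is never granted.
red-permit: reached.
Reached: silver-key and red-permit — 2 of the 3.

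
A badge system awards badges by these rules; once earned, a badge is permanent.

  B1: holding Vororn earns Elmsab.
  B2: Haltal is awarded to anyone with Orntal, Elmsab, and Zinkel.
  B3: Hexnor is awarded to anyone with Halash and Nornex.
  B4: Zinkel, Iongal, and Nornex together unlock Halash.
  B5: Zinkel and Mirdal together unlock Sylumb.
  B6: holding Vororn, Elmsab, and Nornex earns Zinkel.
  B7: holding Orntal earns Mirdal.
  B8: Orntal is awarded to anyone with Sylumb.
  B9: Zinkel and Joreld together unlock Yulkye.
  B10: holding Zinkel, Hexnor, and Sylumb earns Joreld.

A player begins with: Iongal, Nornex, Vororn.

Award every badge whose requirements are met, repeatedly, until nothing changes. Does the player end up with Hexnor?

With Vororn, Elmsab is earned (B1).
With Vororn, Elmsab, and Nornex, Zinkel is earned (B6).
With Zinkel, Iongal, and Nornex, Halash is earned (B4).
With Halash and Nornex, Hexnor is earned (B3).

Yes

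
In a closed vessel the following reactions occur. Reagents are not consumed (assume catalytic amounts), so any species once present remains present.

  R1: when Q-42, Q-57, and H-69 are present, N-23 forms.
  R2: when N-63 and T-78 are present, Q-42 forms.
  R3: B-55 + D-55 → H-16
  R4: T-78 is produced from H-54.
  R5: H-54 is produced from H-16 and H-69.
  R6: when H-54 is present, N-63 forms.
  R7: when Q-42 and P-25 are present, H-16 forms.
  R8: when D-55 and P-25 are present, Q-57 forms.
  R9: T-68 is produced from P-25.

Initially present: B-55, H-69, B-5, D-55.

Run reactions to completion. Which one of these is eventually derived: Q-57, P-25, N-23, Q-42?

B-55 and D-55 present → H-16 forms (R3).
H-16 and H-69 present → H-54 forms (R5).
H-54 present → T-78 forms (R4).
H-54 present → N-63 forms (R6).
N-63 and T-78 present → Q-42 forms (R2).
N-23 would need Q-42, Q-57, and H-69 (R1), but Q-57 never forms. No rule produces P-25, and it is not given. Q-57 would need D-55 and P-25 (R8), but P-25 never forms.

Q-42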